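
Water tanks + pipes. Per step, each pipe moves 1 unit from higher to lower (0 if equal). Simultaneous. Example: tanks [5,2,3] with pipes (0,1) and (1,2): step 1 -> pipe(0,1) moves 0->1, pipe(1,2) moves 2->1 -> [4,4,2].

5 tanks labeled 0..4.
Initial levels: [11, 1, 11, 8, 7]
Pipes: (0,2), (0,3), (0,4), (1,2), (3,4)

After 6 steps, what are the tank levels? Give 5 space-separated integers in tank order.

Answer: 9 7 6 8 8

Derivation:
Step 1: flows [0=2,0->3,0->4,2->1,3->4] -> levels [9 2 10 8 9]
Step 2: flows [2->0,0->3,0=4,2->1,4->3] -> levels [9 3 8 10 8]
Step 3: flows [0->2,3->0,0->4,2->1,3->4] -> levels [8 4 8 8 10]
Step 4: flows [0=2,0=3,4->0,2->1,4->3] -> levels [9 5 7 9 8]
Step 5: flows [0->2,0=3,0->4,2->1,3->4] -> levels [7 6 7 8 10]
Step 6: flows [0=2,3->0,4->0,2->1,4->3] -> levels [9 7 6 8 8]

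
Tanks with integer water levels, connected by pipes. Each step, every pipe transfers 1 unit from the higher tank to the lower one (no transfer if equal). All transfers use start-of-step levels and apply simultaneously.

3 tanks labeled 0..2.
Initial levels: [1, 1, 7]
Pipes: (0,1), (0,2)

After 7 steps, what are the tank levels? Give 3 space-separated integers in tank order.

Step 1: flows [0=1,2->0] -> levels [2 1 6]
Step 2: flows [0->1,2->0] -> levels [2 2 5]
Step 3: flows [0=1,2->0] -> levels [3 2 4]
Step 4: flows [0->1,2->0] -> levels [3 3 3]
Step 5: flows [0=1,0=2] -> levels [3 3 3]
  -> stable; steps 6..7 unchanged -> [3 3 3]

Answer: 3 3 3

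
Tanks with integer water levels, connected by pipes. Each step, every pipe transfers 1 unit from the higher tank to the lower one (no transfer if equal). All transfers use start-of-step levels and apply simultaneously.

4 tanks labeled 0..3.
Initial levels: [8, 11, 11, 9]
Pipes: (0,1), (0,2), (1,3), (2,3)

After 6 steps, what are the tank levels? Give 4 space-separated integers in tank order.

Step 1: flows [1->0,2->0,1->3,2->3] -> levels [10 9 9 11]
Step 2: flows [0->1,0->2,3->1,3->2] -> levels [8 11 11 9]
  -> period-2 cycle: step 2 state = step 0 state
  -> state at step 6: (6-0) mod 2 = 0, same as step 0 -> [8 11 11 9]

Answer: 8 11 11 9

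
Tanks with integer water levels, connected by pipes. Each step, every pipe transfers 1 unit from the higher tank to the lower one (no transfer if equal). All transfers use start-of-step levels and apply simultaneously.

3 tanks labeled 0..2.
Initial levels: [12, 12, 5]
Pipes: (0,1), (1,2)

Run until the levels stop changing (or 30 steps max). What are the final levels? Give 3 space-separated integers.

Step 1: flows [0=1,1->2] -> levels [12 11 6]
Step 2: flows [0->1,1->2] -> levels [11 11 7]
Step 3: flows [0=1,1->2] -> levels [11 10 8]
Step 4: flows [0->1,1->2] -> levels [10 10 9]
Step 5: flows [0=1,1->2] -> levels [10 9 10]
Step 6: flows [0->1,2->1] -> levels [9 11 9]
Step 7: flows [1->0,1->2] -> levels [10 9 10]
  -> period-2 cycle: step 7 state = step 5 state; never stabilizes
  -> state at step 30: (30-5) mod 2 = 1, same as step 6 -> [9 11 9]

Answer: 9 11 9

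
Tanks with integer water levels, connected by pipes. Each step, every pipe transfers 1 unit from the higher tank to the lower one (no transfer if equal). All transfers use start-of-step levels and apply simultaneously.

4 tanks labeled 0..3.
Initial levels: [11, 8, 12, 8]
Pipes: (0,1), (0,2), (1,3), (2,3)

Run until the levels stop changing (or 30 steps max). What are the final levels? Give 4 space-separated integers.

Answer: 9 11 11 8

Derivation:
Step 1: flows [0->1,2->0,1=3,2->3] -> levels [11 9 10 9]
Step 2: flows [0->1,0->2,1=3,2->3] -> levels [9 10 10 10]
Step 3: flows [1->0,2->0,1=3,2=3] -> levels [11 9 9 10]
Step 4: flows [0->1,0->2,3->1,3->2] -> levels [9 11 11 8]
Step 5: flows [1->0,2->0,1->3,2->3] -> levels [11 9 9 10]
  -> period-2 cycle: step 5 state = step 3 state; never stabilizes
  -> state at step 30: (30-3) mod 2 = 1, same as step 4 -> [9 11 11 8]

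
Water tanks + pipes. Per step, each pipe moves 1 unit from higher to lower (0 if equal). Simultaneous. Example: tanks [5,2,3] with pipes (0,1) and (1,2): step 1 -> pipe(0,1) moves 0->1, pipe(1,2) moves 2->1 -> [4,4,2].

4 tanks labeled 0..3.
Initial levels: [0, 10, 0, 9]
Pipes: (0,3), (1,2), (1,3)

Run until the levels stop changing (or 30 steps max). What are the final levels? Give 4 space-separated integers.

Answer: 5 6 4 4

Derivation:
Step 1: flows [3->0,1->2,1->3] -> levels [1 8 1 9]
Step 2: flows [3->0,1->2,3->1] -> levels [2 8 2 7]
Step 3: flows [3->0,1->2,1->3] -> levels [3 6 3 7]
Step 4: flows [3->0,1->2,3->1] -> levels [4 6 4 5]
Step 5: flows [3->0,1->2,1->3] -> levels [5 4 5 5]
Step 6: flows [0=3,2->1,3->1] -> levels [5 6 4 4]
Step 7: flows [0->3,1->2,1->3] -> levels [4 4 5 6]
Step 8: flows [3->0,2->1,3->1] -> levels [5 6 4 4]
  -> period-2 cycle: step 8 state = step 6 state; never stabilizes
  -> state at step 30: (30-6) mod 2 = 0, same as step 6 -> [5 6 4 4]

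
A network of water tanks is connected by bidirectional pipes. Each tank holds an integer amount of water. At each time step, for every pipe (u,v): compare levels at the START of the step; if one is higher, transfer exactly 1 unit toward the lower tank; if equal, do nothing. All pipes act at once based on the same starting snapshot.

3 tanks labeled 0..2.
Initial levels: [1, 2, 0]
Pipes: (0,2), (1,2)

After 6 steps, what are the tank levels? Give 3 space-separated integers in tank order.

Answer: 1 2 0

Derivation:
Step 1: flows [0->2,1->2] -> levels [0 1 2]
Step 2: flows [2->0,2->1] -> levels [1 2 0]
  -> period-2 cycle: step 2 state = step 0 state
  -> state at step 6: (6-0) mod 2 = 0, same as step 0 -> [1 2 0]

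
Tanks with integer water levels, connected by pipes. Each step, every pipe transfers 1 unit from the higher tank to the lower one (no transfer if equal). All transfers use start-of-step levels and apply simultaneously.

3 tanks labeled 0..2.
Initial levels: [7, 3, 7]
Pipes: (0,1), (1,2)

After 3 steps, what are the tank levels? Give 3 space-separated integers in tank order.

Answer: 6 5 6

Derivation:
Step 1: flows [0->1,2->1] -> levels [6 5 6]
Step 2: flows [0->1,2->1] -> levels [5 7 5]
Step 3: flows [1->0,1->2] -> levels [6 5 6]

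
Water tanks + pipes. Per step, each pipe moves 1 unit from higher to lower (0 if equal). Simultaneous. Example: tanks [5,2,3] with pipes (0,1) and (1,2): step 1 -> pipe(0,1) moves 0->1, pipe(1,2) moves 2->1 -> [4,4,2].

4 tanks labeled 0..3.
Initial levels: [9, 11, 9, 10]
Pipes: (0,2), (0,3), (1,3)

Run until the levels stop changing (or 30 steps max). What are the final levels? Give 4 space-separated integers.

Answer: 9 9 10 11

Derivation:
Step 1: flows [0=2,3->0,1->3] -> levels [10 10 9 10]
Step 2: flows [0->2,0=3,1=3] -> levels [9 10 10 10]
Step 3: flows [2->0,3->0,1=3] -> levels [11 10 9 9]
Step 4: flows [0->2,0->3,1->3] -> levels [9 9 10 11]
Step 5: flows [2->0,3->0,3->1] -> levels [11 10 9 9]
  -> period-2 cycle: step 5 state = step 3 state; never stabilizes
  -> state at step 30: (30-3) mod 2 = 1, same as step 4 -> [9 9 10 11]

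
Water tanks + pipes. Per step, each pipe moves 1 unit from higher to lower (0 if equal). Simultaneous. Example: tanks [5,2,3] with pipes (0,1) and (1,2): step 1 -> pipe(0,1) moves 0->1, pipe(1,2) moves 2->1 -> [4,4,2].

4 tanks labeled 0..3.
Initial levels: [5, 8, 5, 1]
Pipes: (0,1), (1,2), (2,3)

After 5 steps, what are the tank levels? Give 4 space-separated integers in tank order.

Answer: 5 6 3 5

Derivation:
Step 1: flows [1->0,1->2,2->3] -> levels [6 6 5 2]
Step 2: flows [0=1,1->2,2->3] -> levels [6 5 5 3]
Step 3: flows [0->1,1=2,2->3] -> levels [5 6 4 4]
Step 4: flows [1->0,1->2,2=3] -> levels [6 4 5 4]
Step 5: flows [0->1,2->1,2->3] -> levels [5 6 3 5]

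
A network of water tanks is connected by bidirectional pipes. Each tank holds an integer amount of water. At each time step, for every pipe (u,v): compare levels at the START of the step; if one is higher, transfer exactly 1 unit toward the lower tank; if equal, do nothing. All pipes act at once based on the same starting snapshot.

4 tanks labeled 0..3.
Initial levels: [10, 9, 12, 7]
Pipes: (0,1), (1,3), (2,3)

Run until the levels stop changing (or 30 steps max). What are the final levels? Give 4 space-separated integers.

Answer: 10 8 9 11

Derivation:
Step 1: flows [0->1,1->3,2->3] -> levels [9 9 11 9]
Step 2: flows [0=1,1=3,2->3] -> levels [9 9 10 10]
Step 3: flows [0=1,3->1,2=3] -> levels [9 10 10 9]
Step 4: flows [1->0,1->3,2->3] -> levels [10 8 9 11]
Step 5: flows [0->1,3->1,3->2] -> levels [9 10 10 9]
  -> period-2 cycle: step 5 state = step 3 state; never stabilizes
  -> state at step 30: (30-3) mod 2 = 1, same as step 4 -> [10 8 9 11]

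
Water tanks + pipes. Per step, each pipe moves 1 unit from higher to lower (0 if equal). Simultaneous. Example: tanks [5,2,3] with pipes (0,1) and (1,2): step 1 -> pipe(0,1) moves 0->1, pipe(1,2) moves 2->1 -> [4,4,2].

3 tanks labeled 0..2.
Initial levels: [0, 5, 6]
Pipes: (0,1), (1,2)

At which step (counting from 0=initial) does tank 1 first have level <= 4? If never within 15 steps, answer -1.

Step 1: flows [1->0,2->1] -> levels [1 5 5]
Step 2: flows [1->0,1=2] -> levels [2 4 5]
Tank 1 first reaches <=4 at step 2

Answer: 2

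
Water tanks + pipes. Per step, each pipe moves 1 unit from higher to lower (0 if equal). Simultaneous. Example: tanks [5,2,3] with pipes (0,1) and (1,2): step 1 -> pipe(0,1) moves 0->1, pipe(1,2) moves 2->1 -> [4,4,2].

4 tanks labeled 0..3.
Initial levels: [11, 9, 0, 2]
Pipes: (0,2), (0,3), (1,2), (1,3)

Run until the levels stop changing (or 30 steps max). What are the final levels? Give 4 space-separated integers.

Answer: 7 7 4 4

Derivation:
Step 1: flows [0->2,0->3,1->2,1->3] -> levels [9 7 2 4]
Step 2: flows [0->2,0->3,1->2,1->3] -> levels [7 5 4 6]
Step 3: flows [0->2,0->3,1->2,3->1] -> levels [5 5 6 6]
Step 4: flows [2->0,3->0,2->1,3->1] -> levels [7 7 4 4]
Step 5: flows [0->2,0->3,1->2,1->3] -> levels [5 5 6 6]
  -> period-2 cycle: step 5 state = step 3 state; never stabilizes
  -> state at step 30: (30-3) mod 2 = 1, same as step 4 -> [7 7 4 4]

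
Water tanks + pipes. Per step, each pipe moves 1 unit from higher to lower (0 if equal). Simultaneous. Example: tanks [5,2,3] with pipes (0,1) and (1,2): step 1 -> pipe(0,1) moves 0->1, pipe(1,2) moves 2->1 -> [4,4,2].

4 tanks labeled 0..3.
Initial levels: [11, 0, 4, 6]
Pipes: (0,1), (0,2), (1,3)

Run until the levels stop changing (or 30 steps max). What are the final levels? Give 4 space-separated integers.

Step 1: flows [0->1,0->2,3->1] -> levels [9 2 5 5]
Step 2: flows [0->1,0->2,3->1] -> levels [7 4 6 4]
Step 3: flows [0->1,0->2,1=3] -> levels [5 5 7 4]
Step 4: flows [0=1,2->0,1->3] -> levels [6 4 6 5]
Step 5: flows [0->1,0=2,3->1] -> levels [5 6 6 4]
Step 6: flows [1->0,2->0,1->3] -> levels [7 4 5 5]
Step 7: flows [0->1,0->2,3->1] -> levels [5 6 6 4]
  -> period-2 cycle: step 7 state = step 5 state; never stabilizes
  -> state at step 30: (30-5) mod 2 = 1, same as step 6 -> [7 4 5 5]

Answer: 7 4 5 5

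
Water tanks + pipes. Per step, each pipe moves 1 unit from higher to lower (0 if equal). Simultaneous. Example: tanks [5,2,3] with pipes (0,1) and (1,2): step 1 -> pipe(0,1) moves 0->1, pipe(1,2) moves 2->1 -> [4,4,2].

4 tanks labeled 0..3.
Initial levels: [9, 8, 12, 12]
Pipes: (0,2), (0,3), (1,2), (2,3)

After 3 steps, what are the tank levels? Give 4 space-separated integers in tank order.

Step 1: flows [2->0,3->0,2->1,2=3] -> levels [11 9 10 11]
Step 2: flows [0->2,0=3,2->1,3->2] -> levels [10 10 11 10]
Step 3: flows [2->0,0=3,2->1,2->3] -> levels [11 11 8 11]

Answer: 11 11 8 11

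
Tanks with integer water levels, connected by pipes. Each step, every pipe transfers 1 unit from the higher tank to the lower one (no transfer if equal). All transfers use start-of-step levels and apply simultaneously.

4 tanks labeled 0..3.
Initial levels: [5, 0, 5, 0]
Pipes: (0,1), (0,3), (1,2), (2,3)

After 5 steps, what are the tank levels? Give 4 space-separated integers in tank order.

Answer: 3 2 3 2

Derivation:
Step 1: flows [0->1,0->3,2->1,2->3] -> levels [3 2 3 2]
Step 2: flows [0->1,0->3,2->1,2->3] -> levels [1 4 1 4]
Step 3: flows [1->0,3->0,1->2,3->2] -> levels [3 2 3 2]
  -> period-2 cycle: step 3 state = step 1 state
  -> state at step 5: (5-1) mod 2 = 0, same as step 1 -> [3 2 3 2]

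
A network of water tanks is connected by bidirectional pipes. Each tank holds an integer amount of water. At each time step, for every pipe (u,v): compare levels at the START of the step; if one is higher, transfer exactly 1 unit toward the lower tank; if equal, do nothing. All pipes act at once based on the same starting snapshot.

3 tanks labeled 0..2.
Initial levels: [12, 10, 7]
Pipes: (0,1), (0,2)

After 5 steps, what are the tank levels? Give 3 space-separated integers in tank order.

Step 1: flows [0->1,0->2] -> levels [10 11 8]
Step 2: flows [1->0,0->2] -> levels [10 10 9]
Step 3: flows [0=1,0->2] -> levels [9 10 10]
Step 4: flows [1->0,2->0] -> levels [11 9 9]
Step 5: flows [0->1,0->2] -> levels [9 10 10]

Answer: 9 10 10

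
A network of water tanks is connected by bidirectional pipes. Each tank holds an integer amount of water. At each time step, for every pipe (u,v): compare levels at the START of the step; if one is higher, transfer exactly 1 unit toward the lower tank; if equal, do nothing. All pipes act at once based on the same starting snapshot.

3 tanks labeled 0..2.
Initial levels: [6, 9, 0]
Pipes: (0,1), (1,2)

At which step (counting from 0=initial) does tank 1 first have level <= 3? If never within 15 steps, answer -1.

Answer: -1

Derivation:
Step 1: flows [1->0,1->2] -> levels [7 7 1]
Step 2: flows [0=1,1->2] -> levels [7 6 2]
Step 3: flows [0->1,1->2] -> levels [6 6 3]
Step 4: flows [0=1,1->2] -> levels [6 5 4]
Step 5: flows [0->1,1->2] -> levels [5 5 5]
Step 6: flows [0=1,1=2] -> levels [5 5 5]
  -> stable; tank 1 stays at 5 > 3
Tank 1 never reaches <=3 within 15 steps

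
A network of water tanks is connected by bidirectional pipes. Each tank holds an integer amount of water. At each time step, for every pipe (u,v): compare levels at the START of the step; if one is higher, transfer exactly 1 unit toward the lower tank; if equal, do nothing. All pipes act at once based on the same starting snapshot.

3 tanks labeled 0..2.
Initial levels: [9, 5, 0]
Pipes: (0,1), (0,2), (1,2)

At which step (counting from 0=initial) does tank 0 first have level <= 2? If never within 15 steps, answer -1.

Answer: -1

Derivation:
Step 1: flows [0->1,0->2,1->2] -> levels [7 5 2]
Step 2: flows [0->1,0->2,1->2] -> levels [5 5 4]
Step 3: flows [0=1,0->2,1->2] -> levels [4 4 6]
Step 4: flows [0=1,2->0,2->1] -> levels [5 5 4]
  -> period-2 cycle (repeats step 2); tank 0 never drops to <=2
Tank 0 never reaches <=2 within 15 steps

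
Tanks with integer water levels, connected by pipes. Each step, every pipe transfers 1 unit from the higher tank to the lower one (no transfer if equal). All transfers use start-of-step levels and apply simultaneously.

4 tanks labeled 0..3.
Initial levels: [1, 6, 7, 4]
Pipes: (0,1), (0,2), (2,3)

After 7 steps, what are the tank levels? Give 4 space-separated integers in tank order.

Answer: 3 5 6 4

Derivation:
Step 1: flows [1->0,2->0,2->3] -> levels [3 5 5 5]
Step 2: flows [1->0,2->0,2=3] -> levels [5 4 4 5]
Step 3: flows [0->1,0->2,3->2] -> levels [3 5 6 4]
Step 4: flows [1->0,2->0,2->3] -> levels [5 4 4 5]
  -> period-2 cycle: step 4 state = step 2 state
  -> state at step 7: (7-2) mod 2 = 1, same as step 3 -> [3 5 6 4]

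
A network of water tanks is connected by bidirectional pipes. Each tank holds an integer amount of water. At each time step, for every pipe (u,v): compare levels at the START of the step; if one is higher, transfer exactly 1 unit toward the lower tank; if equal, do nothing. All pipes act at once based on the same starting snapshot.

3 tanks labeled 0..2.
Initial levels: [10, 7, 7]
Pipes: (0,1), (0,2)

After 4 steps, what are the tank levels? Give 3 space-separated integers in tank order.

Step 1: flows [0->1,0->2] -> levels [8 8 8]
Step 2: flows [0=1,0=2] -> levels [8 8 8]
  -> stable; steps 3..4 unchanged -> [8 8 8]

Answer: 8 8 8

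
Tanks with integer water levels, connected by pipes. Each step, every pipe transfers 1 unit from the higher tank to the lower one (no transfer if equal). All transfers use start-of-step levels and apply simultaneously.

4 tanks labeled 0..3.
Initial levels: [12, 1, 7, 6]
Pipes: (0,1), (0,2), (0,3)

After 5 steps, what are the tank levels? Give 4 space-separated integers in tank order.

Answer: 6 6 7 7

Derivation:
Step 1: flows [0->1,0->2,0->3] -> levels [9 2 8 7]
Step 2: flows [0->1,0->2,0->3] -> levels [6 3 9 8]
Step 3: flows [0->1,2->0,3->0] -> levels [7 4 8 7]
Step 4: flows [0->1,2->0,0=3] -> levels [7 5 7 7]
Step 5: flows [0->1,0=2,0=3] -> levels [6 6 7 7]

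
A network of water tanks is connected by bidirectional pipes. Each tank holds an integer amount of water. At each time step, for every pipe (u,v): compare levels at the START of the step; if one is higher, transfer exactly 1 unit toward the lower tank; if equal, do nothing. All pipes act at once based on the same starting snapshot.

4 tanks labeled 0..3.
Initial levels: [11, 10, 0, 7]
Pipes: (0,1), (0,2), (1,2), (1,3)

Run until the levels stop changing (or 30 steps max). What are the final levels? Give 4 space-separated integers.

Answer: 7 6 7 8

Derivation:
Step 1: flows [0->1,0->2,1->2,1->3] -> levels [9 9 2 8]
Step 2: flows [0=1,0->2,1->2,1->3] -> levels [8 7 4 9]
Step 3: flows [0->1,0->2,1->2,3->1] -> levels [6 8 6 8]
Step 4: flows [1->0,0=2,1->2,1=3] -> levels [7 6 7 8]
Step 5: flows [0->1,0=2,2->1,3->1] -> levels [6 9 6 7]
Step 6: flows [1->0,0=2,1->2,1->3] -> levels [7 6 7 8]
  -> period-2 cycle: step 6 state = step 4 state; never stabilizes
  -> state at step 30: (30-4) mod 2 = 0, same as step 4 -> [7 6 7 8]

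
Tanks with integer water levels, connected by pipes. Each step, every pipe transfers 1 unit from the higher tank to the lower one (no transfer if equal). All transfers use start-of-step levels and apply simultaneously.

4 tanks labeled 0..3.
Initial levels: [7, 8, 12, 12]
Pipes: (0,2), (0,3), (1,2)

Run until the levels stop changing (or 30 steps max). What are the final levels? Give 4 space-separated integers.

Step 1: flows [2->0,3->0,2->1] -> levels [9 9 10 11]
Step 2: flows [2->0,3->0,2->1] -> levels [11 10 8 10]
Step 3: flows [0->2,0->3,1->2] -> levels [9 9 10 11]
  -> period-2 cycle: step 3 state = step 1 state; never stabilizes
  -> state at step 30: (30-1) mod 2 = 1, same as step 2 -> [11 10 8 10]

Answer: 11 10 8 10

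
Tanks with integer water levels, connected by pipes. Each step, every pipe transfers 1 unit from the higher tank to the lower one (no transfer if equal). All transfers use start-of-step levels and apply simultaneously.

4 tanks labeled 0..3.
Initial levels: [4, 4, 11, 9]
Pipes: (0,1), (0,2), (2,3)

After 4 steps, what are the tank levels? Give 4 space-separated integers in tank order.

Answer: 6 6 8 8

Derivation:
Step 1: flows [0=1,2->0,2->3] -> levels [5 4 9 10]
Step 2: flows [0->1,2->0,3->2] -> levels [5 5 9 9]
Step 3: flows [0=1,2->0,2=3] -> levels [6 5 8 9]
Step 4: flows [0->1,2->0,3->2] -> levels [6 6 8 8]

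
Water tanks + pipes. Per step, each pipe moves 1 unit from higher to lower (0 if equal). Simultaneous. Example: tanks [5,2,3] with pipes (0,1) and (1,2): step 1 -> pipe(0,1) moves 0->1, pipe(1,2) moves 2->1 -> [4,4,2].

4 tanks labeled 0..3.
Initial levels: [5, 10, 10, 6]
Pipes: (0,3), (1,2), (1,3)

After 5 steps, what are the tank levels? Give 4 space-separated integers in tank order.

Answer: 8 8 8 7

Derivation:
Step 1: flows [3->0,1=2,1->3] -> levels [6 9 10 6]
Step 2: flows [0=3,2->1,1->3] -> levels [6 9 9 7]
Step 3: flows [3->0,1=2,1->3] -> levels [7 8 9 7]
Step 4: flows [0=3,2->1,1->3] -> levels [7 8 8 8]
Step 5: flows [3->0,1=2,1=3] -> levels [8 8 8 7]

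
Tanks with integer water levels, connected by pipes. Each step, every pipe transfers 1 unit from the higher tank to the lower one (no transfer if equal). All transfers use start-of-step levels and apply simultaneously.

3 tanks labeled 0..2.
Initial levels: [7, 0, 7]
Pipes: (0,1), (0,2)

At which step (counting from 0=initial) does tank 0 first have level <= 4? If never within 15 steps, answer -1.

Step 1: flows [0->1,0=2] -> levels [6 1 7]
Step 2: flows [0->1,2->0] -> levels [6 2 6]
Step 3: flows [0->1,0=2] -> levels [5 3 6]
Step 4: flows [0->1,2->0] -> levels [5 4 5]
Step 5: flows [0->1,0=2] -> levels [4 5 5]
Tank 0 first reaches <=4 at step 5

Answer: 5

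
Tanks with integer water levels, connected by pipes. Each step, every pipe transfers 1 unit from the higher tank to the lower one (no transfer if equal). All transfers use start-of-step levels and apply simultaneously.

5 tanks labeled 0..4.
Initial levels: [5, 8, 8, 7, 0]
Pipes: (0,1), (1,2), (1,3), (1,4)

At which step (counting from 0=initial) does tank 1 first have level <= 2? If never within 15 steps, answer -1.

Step 1: flows [1->0,1=2,1->3,1->4] -> levels [6 5 8 8 1]
Step 2: flows [0->1,2->1,3->1,1->4] -> levels [5 7 7 7 2]
Step 3: flows [1->0,1=2,1=3,1->4] -> levels [6 5 7 7 3]
Step 4: flows [0->1,2->1,3->1,1->4] -> levels [5 7 6 6 4]
Step 5: flows [1->0,1->2,1->3,1->4] -> levels [6 3 7 7 5]
Step 6: flows [0->1,2->1,3->1,4->1] -> levels [5 7 6 6 4]
  -> period-2 cycle (repeats step 4); tank 1 never drops to <=2
Tank 1 never reaches <=2 within 15 steps

Answer: -1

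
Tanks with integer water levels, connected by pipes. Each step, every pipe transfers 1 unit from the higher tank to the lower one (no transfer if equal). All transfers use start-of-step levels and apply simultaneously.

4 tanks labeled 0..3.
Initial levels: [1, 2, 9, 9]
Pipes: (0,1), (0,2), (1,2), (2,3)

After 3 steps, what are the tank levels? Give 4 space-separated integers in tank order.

Answer: 5 4 5 7

Derivation:
Step 1: flows [1->0,2->0,2->1,2=3] -> levels [3 2 7 9]
Step 2: flows [0->1,2->0,2->1,3->2] -> levels [3 4 6 8]
Step 3: flows [1->0,2->0,2->1,3->2] -> levels [5 4 5 7]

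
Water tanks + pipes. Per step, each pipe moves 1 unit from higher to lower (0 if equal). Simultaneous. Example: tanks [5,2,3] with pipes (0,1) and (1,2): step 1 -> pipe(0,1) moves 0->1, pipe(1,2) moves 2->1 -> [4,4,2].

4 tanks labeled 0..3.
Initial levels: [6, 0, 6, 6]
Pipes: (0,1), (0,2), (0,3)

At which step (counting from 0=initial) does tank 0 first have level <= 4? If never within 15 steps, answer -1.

Step 1: flows [0->1,0=2,0=3] -> levels [5 1 6 6]
Step 2: flows [0->1,2->0,3->0] -> levels [6 2 5 5]
Step 3: flows [0->1,0->2,0->3] -> levels [3 3 6 6]
Tank 0 first reaches <=4 at step 3

Answer: 3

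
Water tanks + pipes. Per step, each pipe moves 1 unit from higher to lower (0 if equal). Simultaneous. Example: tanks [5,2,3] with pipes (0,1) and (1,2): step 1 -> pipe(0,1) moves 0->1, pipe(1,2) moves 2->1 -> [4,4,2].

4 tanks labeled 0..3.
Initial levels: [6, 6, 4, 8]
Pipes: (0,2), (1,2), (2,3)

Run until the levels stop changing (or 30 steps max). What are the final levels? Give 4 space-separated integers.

Step 1: flows [0->2,1->2,3->2] -> levels [5 5 7 7]
Step 2: flows [2->0,2->1,2=3] -> levels [6 6 5 7]
Step 3: flows [0->2,1->2,3->2] -> levels [5 5 8 6]
Step 4: flows [2->0,2->1,2->3] -> levels [6 6 5 7]
  -> period-2 cycle: step 4 state = step 2 state; never stabilizes
  -> state at step 30: (30-2) mod 2 = 0, same as step 2 -> [6 6 5 7]

Answer: 6 6 5 7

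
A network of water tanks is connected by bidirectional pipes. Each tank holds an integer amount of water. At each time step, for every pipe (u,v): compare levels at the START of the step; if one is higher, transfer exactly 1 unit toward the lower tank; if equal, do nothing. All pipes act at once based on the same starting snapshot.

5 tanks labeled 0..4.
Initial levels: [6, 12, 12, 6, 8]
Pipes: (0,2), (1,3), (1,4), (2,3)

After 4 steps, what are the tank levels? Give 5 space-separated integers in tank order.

Step 1: flows [2->0,1->3,1->4,2->3] -> levels [7 10 10 8 9]
Step 2: flows [2->0,1->3,1->4,2->3] -> levels [8 8 8 10 10]
Step 3: flows [0=2,3->1,4->1,3->2] -> levels [8 10 9 8 9]
Step 4: flows [2->0,1->3,1->4,2->3] -> levels [9 8 7 10 10]

Answer: 9 8 7 10 10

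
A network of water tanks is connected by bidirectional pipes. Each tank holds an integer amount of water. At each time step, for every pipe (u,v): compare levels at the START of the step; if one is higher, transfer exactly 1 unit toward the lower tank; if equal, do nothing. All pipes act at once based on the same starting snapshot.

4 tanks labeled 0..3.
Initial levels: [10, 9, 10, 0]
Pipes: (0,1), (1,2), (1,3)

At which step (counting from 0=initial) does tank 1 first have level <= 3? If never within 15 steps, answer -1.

Answer: -1

Derivation:
Step 1: flows [0->1,2->1,1->3] -> levels [9 10 9 1]
Step 2: flows [1->0,1->2,1->3] -> levels [10 7 10 2]
Step 3: flows [0->1,2->1,1->3] -> levels [9 8 9 3]
Step 4: flows [0->1,2->1,1->3] -> levels [8 9 8 4]
Step 5: flows [1->0,1->2,1->3] -> levels [9 6 9 5]
Step 6: flows [0->1,2->1,1->3] -> levels [8 7 8 6]
Step 7: flows [0->1,2->1,1->3] -> levels [7 8 7 7]
Step 8: flows [1->0,1->2,1->3] -> levels [8 5 8 8]
Step 9: flows [0->1,2->1,3->1] -> levels [7 8 7 7]
  -> period-2 cycle (repeats step 7); tank 1 never drops to <=3
Tank 1 never reaches <=3 within 15 steps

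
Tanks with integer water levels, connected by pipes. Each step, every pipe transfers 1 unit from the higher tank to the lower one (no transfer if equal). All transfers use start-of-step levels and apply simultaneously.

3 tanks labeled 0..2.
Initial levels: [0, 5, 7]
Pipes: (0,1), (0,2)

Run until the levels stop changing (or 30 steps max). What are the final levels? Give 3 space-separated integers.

Answer: 4 4 4

Derivation:
Step 1: flows [1->0,2->0] -> levels [2 4 6]
Step 2: flows [1->0,2->0] -> levels [4 3 5]
Step 3: flows [0->1,2->0] -> levels [4 4 4]
Step 4: flows [0=1,0=2] -> levels [4 4 4]
  -> stable (no change)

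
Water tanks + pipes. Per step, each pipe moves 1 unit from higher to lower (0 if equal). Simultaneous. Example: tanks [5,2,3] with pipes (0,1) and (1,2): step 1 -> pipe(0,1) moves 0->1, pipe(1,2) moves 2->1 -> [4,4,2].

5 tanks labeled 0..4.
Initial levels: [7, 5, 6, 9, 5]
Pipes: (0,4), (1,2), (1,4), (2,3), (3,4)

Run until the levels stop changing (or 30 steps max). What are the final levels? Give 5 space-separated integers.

Step 1: flows [0->4,2->1,1=4,3->2,3->4] -> levels [6 6 6 7 7]
Step 2: flows [4->0,1=2,4->1,3->2,3=4] -> levels [7 7 7 6 5]
Step 3: flows [0->4,1=2,1->4,2->3,3->4] -> levels [6 6 6 6 8]
Step 4: flows [4->0,1=2,4->1,2=3,4->3] -> levels [7 7 6 7 5]
Step 5: flows [0->4,1->2,1->4,3->2,3->4] -> levels [6 5 8 5 8]
Step 6: flows [4->0,2->1,4->1,2->3,4->3] -> levels [7 7 6 7 5]
  -> period-2 cycle: step 6 state = step 4 state; never stabilizes
  -> state at step 30: (30-4) mod 2 = 0, same as step 4 -> [7 7 6 7 5]

Answer: 7 7 6 7 5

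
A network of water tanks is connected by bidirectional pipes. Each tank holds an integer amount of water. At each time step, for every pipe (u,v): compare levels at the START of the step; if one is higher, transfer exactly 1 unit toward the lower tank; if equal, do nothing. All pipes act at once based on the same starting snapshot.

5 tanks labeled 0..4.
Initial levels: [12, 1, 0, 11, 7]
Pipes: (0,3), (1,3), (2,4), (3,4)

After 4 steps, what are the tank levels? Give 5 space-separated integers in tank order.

Answer: 8 5 4 7 7

Derivation:
Step 1: flows [0->3,3->1,4->2,3->4] -> levels [11 2 1 10 7]
Step 2: flows [0->3,3->1,4->2,3->4] -> levels [10 3 2 9 7]
Step 3: flows [0->3,3->1,4->2,3->4] -> levels [9 4 3 8 7]
Step 4: flows [0->3,3->1,4->2,3->4] -> levels [8 5 4 7 7]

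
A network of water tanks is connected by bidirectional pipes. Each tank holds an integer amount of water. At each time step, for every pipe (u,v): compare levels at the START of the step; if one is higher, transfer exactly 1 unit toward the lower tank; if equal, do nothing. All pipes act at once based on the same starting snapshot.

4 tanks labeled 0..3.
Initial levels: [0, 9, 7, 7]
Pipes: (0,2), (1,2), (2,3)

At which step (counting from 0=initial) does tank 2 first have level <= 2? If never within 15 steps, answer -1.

Answer: -1

Derivation:
Step 1: flows [2->0,1->2,2=3] -> levels [1 8 7 7]
Step 2: flows [2->0,1->2,2=3] -> levels [2 7 7 7]
Step 3: flows [2->0,1=2,2=3] -> levels [3 7 6 7]
Step 4: flows [2->0,1->2,3->2] -> levels [4 6 7 6]
Step 5: flows [2->0,2->1,2->3] -> levels [5 7 4 7]
Step 6: flows [0->2,1->2,3->2] -> levels [4 6 7 6]
  -> period-2 cycle (repeats step 4); tank 2 never drops to <=2
Tank 2 never reaches <=2 within 15 steps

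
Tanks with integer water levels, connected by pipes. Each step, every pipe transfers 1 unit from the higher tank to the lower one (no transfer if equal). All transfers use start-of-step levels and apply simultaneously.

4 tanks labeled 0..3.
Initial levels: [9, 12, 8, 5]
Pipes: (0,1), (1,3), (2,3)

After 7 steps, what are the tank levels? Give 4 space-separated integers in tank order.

Answer: 8 10 9 7

Derivation:
Step 1: flows [1->0,1->3,2->3] -> levels [10 10 7 7]
Step 2: flows [0=1,1->3,2=3] -> levels [10 9 7 8]
Step 3: flows [0->1,1->3,3->2] -> levels [9 9 8 8]
Step 4: flows [0=1,1->3,2=3] -> levels [9 8 8 9]
Step 5: flows [0->1,3->1,3->2] -> levels [8 10 9 7]
Step 6: flows [1->0,1->3,2->3] -> levels [9 8 8 9]
  -> period-2 cycle: step 6 state = step 4 state
  -> state at step 7: (7-4) mod 2 = 1, same as step 5 -> [8 10 9 7]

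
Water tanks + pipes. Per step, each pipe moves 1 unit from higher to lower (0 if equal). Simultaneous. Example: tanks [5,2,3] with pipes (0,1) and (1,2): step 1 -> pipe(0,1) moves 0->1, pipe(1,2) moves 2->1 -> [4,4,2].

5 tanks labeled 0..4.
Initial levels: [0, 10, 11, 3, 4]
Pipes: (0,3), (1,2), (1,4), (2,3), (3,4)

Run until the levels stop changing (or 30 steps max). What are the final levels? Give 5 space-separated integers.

Step 1: flows [3->0,2->1,1->4,2->3,4->3] -> levels [1 10 9 4 4]
Step 2: flows [3->0,1->2,1->4,2->3,3=4] -> levels [2 8 9 4 5]
Step 3: flows [3->0,2->1,1->4,2->3,4->3] -> levels [3 8 7 5 5]
Step 4: flows [3->0,1->2,1->4,2->3,3=4] -> levels [4 6 7 5 6]
Step 5: flows [3->0,2->1,1=4,2->3,4->3] -> levels [5 7 5 6 5]
Step 6: flows [3->0,1->2,1->4,3->2,3->4] -> levels [6 5 7 3 7]
Step 7: flows [0->3,2->1,4->1,2->3,4->3] -> levels [5 7 5 6 5]
  -> period-2 cycle: step 7 state = step 5 state; never stabilizes
  -> state at step 30: (30-5) mod 2 = 1, same as step 6 -> [6 5 7 3 7]

Answer: 6 5 7 3 7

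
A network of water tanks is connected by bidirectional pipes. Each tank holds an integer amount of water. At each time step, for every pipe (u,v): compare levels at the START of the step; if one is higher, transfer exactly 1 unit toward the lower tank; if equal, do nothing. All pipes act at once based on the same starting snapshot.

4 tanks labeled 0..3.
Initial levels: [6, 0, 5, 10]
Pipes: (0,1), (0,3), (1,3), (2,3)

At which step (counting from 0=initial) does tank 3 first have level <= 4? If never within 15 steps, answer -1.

Answer: 2

Derivation:
Step 1: flows [0->1,3->0,3->1,3->2] -> levels [6 2 6 7]
Step 2: flows [0->1,3->0,3->1,3->2] -> levels [6 4 7 4]
Tank 3 first reaches <=4 at step 2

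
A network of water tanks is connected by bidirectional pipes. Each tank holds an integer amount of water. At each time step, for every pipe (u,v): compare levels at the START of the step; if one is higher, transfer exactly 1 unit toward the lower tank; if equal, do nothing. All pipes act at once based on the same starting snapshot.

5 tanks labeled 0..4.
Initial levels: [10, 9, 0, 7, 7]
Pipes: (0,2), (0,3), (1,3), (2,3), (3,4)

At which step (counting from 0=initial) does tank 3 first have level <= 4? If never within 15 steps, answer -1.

Step 1: flows [0->2,0->3,1->3,3->2,3=4] -> levels [8 8 2 8 7]
Step 2: flows [0->2,0=3,1=3,3->2,3->4] -> levels [7 8 4 6 8]
Step 3: flows [0->2,0->3,1->3,3->2,4->3] -> levels [5 7 6 8 7]
Step 4: flows [2->0,3->0,3->1,3->2,3->4] -> levels [7 8 6 4 8]
Tank 3 first reaches <=4 at step 4

Answer: 4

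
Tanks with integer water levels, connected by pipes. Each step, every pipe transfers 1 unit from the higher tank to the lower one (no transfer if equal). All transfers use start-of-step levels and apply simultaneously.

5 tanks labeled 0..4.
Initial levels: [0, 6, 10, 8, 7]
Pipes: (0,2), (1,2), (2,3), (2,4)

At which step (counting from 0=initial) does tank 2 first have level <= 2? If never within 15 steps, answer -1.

Answer: -1

Derivation:
Step 1: flows [2->0,2->1,2->3,2->4] -> levels [1 7 6 9 8]
Step 2: flows [2->0,1->2,3->2,4->2] -> levels [2 6 8 8 7]
Step 3: flows [2->0,2->1,2=3,2->4] -> levels [3 7 5 8 8]
Step 4: flows [2->0,1->2,3->2,4->2] -> levels [4 6 7 7 7]
Step 5: flows [2->0,2->1,2=3,2=4] -> levels [5 7 5 7 7]
Step 6: flows [0=2,1->2,3->2,4->2] -> levels [5 6 8 6 6]
Step 7: flows [2->0,2->1,2->3,2->4] -> levels [6 7 4 7 7]
Step 8: flows [0->2,1->2,3->2,4->2] -> levels [5 6 8 6 6]
  -> period-2 cycle (repeats step 6); tank 2 never drops to <=2
Tank 2 never reaches <=2 within 15 steps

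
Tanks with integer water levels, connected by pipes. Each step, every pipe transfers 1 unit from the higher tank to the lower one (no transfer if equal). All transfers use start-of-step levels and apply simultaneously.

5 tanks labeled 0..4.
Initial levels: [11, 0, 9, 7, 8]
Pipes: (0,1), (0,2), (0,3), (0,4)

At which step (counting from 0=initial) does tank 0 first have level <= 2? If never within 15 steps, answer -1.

Answer: -1

Derivation:
Step 1: flows [0->1,0->2,0->3,0->4] -> levels [7 1 10 8 9]
Step 2: flows [0->1,2->0,3->0,4->0] -> levels [9 2 9 7 8]
Step 3: flows [0->1,0=2,0->3,0->4] -> levels [6 3 9 8 9]
Step 4: flows [0->1,2->0,3->0,4->0] -> levels [8 4 8 7 8]
Step 5: flows [0->1,0=2,0->3,0=4] -> levels [6 5 8 8 8]
Step 6: flows [0->1,2->0,3->0,4->0] -> levels [8 6 7 7 7]
Step 7: flows [0->1,0->2,0->3,0->4] -> levels [4 7 8 8 8]
Step 8: flows [1->0,2->0,3->0,4->0] -> levels [8 6 7 7 7]
  -> period-2 cycle (repeats step 6); tank 0 never drops to <=2
Tank 0 never reaches <=2 within 15 steps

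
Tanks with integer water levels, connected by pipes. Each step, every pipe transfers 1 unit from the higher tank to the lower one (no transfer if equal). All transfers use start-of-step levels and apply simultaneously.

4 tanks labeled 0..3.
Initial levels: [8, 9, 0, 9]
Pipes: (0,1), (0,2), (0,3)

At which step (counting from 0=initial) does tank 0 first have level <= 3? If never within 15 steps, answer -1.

Answer: -1

Derivation:
Step 1: flows [1->0,0->2,3->0] -> levels [9 8 1 8]
Step 2: flows [0->1,0->2,0->3] -> levels [6 9 2 9]
Step 3: flows [1->0,0->2,3->0] -> levels [7 8 3 8]
Step 4: flows [1->0,0->2,3->0] -> levels [8 7 4 7]
Step 5: flows [0->1,0->2,0->3] -> levels [5 8 5 8]
Step 6: flows [1->0,0=2,3->0] -> levels [7 7 5 7]
Step 7: flows [0=1,0->2,0=3] -> levels [6 7 6 7]
Step 8: flows [1->0,0=2,3->0] -> levels [8 6 6 6]
Step 9: flows [0->1,0->2,0->3] -> levels [5 7 7 7]
Step 10: flows [1->0,2->0,3->0] -> levels [8 6 6 6]
  -> period-2 cycle (repeats step 8); tank 0 never drops to <=3
Tank 0 never reaches <=3 within 15 steps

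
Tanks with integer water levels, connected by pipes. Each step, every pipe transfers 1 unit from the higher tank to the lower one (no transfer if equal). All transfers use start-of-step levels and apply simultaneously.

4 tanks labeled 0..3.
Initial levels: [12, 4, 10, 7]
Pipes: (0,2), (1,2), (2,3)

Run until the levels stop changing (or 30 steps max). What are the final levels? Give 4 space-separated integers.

Step 1: flows [0->2,2->1,2->3] -> levels [11 5 9 8]
Step 2: flows [0->2,2->1,2->3] -> levels [10 6 8 9]
Step 3: flows [0->2,2->1,3->2] -> levels [9 7 9 8]
Step 4: flows [0=2,2->1,2->3] -> levels [9 8 7 9]
Step 5: flows [0->2,1->2,3->2] -> levels [8 7 10 8]
Step 6: flows [2->0,2->1,2->3] -> levels [9 8 7 9]
  -> period-2 cycle: step 6 state = step 4 state; never stabilizes
  -> state at step 30: (30-4) mod 2 = 0, same as step 4 -> [9 8 7 9]

Answer: 9 8 7 9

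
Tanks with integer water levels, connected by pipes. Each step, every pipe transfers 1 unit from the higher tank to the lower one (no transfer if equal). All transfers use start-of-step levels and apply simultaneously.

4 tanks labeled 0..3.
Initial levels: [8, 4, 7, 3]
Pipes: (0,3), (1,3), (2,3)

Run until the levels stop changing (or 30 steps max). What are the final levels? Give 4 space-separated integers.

Answer: 5 5 5 7

Derivation:
Step 1: flows [0->3,1->3,2->3] -> levels [7 3 6 6]
Step 2: flows [0->3,3->1,2=3] -> levels [6 4 6 6]
Step 3: flows [0=3,3->1,2=3] -> levels [6 5 6 5]
Step 4: flows [0->3,1=3,2->3] -> levels [5 5 5 7]
Step 5: flows [3->0,3->1,3->2] -> levels [6 6 6 4]
Step 6: flows [0->3,1->3,2->3] -> levels [5 5 5 7]
  -> period-2 cycle: step 6 state = step 4 state; never stabilizes
  -> state at step 30: (30-4) mod 2 = 0, same as step 4 -> [5 5 5 7]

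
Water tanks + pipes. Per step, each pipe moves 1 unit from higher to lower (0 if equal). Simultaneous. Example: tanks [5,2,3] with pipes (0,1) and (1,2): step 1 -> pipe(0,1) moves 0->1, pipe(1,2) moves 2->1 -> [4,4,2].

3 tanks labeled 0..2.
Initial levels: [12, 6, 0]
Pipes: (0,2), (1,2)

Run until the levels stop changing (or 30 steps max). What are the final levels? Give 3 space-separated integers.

Answer: 6 6 6

Derivation:
Step 1: flows [0->2,1->2] -> levels [11 5 2]
Step 2: flows [0->2,1->2] -> levels [10 4 4]
Step 3: flows [0->2,1=2] -> levels [9 4 5]
Step 4: flows [0->2,2->1] -> levels [8 5 5]
Step 5: flows [0->2,1=2] -> levels [7 5 6]
Step 6: flows [0->2,2->1] -> levels [6 6 6]
Step 7: flows [0=2,1=2] -> levels [6 6 6]
  -> stable (no change)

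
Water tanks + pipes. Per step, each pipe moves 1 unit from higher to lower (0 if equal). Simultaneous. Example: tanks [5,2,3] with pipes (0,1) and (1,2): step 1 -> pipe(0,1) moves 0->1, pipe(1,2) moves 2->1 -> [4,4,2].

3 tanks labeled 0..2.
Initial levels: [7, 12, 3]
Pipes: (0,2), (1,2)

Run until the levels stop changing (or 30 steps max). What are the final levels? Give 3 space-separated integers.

Answer: 8 8 6

Derivation:
Step 1: flows [0->2,1->2] -> levels [6 11 5]
Step 2: flows [0->2,1->2] -> levels [5 10 7]
Step 3: flows [2->0,1->2] -> levels [6 9 7]
Step 4: flows [2->0,1->2] -> levels [7 8 7]
Step 5: flows [0=2,1->2] -> levels [7 7 8]
Step 6: flows [2->0,2->1] -> levels [8 8 6]
Step 7: flows [0->2,1->2] -> levels [7 7 8]
  -> period-2 cycle: step 7 state = step 5 state; never stabilizes
  -> state at step 30: (30-5) mod 2 = 1, same as step 6 -> [8 8 6]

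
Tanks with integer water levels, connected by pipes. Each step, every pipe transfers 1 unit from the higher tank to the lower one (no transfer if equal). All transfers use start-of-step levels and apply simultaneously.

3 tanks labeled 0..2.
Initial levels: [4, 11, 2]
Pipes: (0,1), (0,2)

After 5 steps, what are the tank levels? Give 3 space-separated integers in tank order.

Answer: 6 6 5

Derivation:
Step 1: flows [1->0,0->2] -> levels [4 10 3]
Step 2: flows [1->0,0->2] -> levels [4 9 4]
Step 3: flows [1->0,0=2] -> levels [5 8 4]
Step 4: flows [1->0,0->2] -> levels [5 7 5]
Step 5: flows [1->0,0=2] -> levels [6 6 5]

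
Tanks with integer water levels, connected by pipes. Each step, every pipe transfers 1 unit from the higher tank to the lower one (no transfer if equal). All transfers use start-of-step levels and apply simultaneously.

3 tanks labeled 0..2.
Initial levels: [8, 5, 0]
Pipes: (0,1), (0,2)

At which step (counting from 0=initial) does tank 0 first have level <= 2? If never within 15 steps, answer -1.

Answer: -1

Derivation:
Step 1: flows [0->1,0->2] -> levels [6 6 1]
Step 2: flows [0=1,0->2] -> levels [5 6 2]
Step 3: flows [1->0,0->2] -> levels [5 5 3]
Step 4: flows [0=1,0->2] -> levels [4 5 4]
Step 5: flows [1->0,0=2] -> levels [5 4 4]
Step 6: flows [0->1,0->2] -> levels [3 5 5]
Step 7: flows [1->0,2->0] -> levels [5 4 4]
  -> period-2 cycle (repeats step 5); tank 0 never drops to <=2
Tank 0 never reaches <=2 within 15 steps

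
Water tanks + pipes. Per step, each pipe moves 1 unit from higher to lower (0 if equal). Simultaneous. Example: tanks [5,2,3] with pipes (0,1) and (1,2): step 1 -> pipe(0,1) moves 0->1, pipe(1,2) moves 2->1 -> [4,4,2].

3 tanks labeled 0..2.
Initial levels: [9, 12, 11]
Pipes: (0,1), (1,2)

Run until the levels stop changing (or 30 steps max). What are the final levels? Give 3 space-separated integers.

Answer: 10 12 10

Derivation:
Step 1: flows [1->0,1->2] -> levels [10 10 12]
Step 2: flows [0=1,2->1] -> levels [10 11 11]
Step 3: flows [1->0,1=2] -> levels [11 10 11]
Step 4: flows [0->1,2->1] -> levels [10 12 10]
Step 5: flows [1->0,1->2] -> levels [11 10 11]
  -> period-2 cycle: step 5 state = step 3 state; never stabilizes
  -> state at step 30: (30-3) mod 2 = 1, same as step 4 -> [10 12 10]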